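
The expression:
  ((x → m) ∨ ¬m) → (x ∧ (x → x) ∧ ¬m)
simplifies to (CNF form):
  x ∧ ¬m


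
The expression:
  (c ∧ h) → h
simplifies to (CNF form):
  True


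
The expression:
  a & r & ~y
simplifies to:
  a & r & ~y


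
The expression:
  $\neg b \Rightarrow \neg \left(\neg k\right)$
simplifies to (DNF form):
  $b \vee k$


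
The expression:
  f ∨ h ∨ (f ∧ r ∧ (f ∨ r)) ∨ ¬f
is always true.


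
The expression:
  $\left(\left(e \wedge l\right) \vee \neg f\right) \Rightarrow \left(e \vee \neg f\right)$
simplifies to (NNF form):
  $\text{True}$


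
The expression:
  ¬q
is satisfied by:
  {q: False}


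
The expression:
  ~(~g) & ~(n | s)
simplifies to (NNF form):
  g & ~n & ~s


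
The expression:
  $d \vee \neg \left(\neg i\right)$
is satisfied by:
  {i: True, d: True}
  {i: True, d: False}
  {d: True, i: False}


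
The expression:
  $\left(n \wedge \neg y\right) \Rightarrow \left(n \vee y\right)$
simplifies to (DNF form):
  $\text{True}$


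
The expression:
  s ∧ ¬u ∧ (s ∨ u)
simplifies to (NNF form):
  s ∧ ¬u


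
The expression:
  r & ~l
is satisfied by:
  {r: True, l: False}


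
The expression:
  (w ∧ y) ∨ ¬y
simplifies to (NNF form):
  w ∨ ¬y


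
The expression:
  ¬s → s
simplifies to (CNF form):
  s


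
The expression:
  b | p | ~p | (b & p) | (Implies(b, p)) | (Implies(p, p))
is always true.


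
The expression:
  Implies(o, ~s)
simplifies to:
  ~o | ~s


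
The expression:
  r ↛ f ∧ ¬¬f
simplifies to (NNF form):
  False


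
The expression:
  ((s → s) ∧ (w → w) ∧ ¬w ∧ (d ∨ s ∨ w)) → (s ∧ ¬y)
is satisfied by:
  {w: True, d: False, s: False, y: False}
  {y: True, w: True, d: False, s: False}
  {w: True, s: True, d: False, y: False}
  {y: True, w: True, s: True, d: False}
  {w: True, d: True, s: False, y: False}
  {w: True, y: True, d: True, s: False}
  {w: True, s: True, d: True, y: False}
  {y: True, w: True, s: True, d: True}
  {y: False, d: False, s: False, w: False}
  {y: True, d: False, s: False, w: False}
  {s: True, y: False, d: False, w: False}
  {s: True, d: True, y: False, w: False}


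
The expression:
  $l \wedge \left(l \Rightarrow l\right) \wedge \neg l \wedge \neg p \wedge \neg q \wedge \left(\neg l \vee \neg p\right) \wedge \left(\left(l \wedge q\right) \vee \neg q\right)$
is never true.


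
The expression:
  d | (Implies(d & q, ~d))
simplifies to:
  True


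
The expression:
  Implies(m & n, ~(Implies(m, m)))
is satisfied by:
  {m: False, n: False}
  {n: True, m: False}
  {m: True, n: False}


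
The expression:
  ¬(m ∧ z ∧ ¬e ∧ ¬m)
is always true.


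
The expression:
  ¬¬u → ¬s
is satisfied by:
  {s: False, u: False}
  {u: True, s: False}
  {s: True, u: False}


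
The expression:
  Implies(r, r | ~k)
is always true.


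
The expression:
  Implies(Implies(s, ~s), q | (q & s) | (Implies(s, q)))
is always true.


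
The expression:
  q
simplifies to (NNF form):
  q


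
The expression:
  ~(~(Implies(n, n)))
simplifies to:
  True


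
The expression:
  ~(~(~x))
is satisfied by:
  {x: False}


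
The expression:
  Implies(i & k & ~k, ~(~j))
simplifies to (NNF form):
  True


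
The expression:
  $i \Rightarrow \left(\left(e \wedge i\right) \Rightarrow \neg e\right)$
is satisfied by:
  {e: False, i: False}
  {i: True, e: False}
  {e: True, i: False}


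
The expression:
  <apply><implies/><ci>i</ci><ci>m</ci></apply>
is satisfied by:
  {m: True, i: False}
  {i: False, m: False}
  {i: True, m: True}


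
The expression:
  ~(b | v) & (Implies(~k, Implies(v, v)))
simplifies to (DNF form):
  ~b & ~v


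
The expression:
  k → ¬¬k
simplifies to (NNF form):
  True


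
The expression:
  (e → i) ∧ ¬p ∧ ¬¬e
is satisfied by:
  {i: True, e: True, p: False}


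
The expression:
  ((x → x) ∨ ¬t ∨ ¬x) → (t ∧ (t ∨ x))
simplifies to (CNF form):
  t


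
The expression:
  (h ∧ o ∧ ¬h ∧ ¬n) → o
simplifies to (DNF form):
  True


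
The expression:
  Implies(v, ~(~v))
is always true.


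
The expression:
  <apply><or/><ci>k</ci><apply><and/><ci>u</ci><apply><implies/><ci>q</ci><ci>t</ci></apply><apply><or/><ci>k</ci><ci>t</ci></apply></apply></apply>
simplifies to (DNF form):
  <apply><or/><ci>k</ci><apply><and/><ci>t</ci><ci>u</ci></apply></apply>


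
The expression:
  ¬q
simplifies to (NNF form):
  ¬q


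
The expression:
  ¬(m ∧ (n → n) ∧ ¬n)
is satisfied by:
  {n: True, m: False}
  {m: False, n: False}
  {m: True, n: True}


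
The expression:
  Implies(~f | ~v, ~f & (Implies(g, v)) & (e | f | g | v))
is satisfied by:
  {v: True, e: True, g: False, f: False}
  {v: True, g: False, f: False, e: False}
  {v: True, e: True, f: True, g: False}
  {v: True, f: True, g: False, e: False}
  {v: True, e: True, g: True, f: False}
  {v: True, g: True, f: False, e: False}
  {v: True, e: True, f: True, g: True}
  {v: True, f: True, g: True, e: False}
  {e: True, g: False, f: False, v: False}


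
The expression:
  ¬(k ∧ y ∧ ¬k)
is always true.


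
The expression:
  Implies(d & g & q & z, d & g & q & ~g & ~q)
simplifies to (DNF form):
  ~d | ~g | ~q | ~z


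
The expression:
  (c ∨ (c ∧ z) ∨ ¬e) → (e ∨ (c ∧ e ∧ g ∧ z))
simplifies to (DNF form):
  e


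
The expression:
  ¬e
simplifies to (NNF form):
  ¬e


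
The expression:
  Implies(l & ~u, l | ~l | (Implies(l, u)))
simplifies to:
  True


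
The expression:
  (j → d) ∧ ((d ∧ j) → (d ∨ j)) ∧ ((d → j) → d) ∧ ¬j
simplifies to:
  d ∧ ¬j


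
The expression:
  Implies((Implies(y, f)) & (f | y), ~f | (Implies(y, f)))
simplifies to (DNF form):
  True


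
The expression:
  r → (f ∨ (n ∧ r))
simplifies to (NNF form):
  f ∨ n ∨ ¬r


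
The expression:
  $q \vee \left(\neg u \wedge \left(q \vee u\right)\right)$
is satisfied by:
  {q: True}


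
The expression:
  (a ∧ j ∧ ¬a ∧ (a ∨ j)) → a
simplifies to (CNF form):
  True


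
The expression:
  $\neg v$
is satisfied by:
  {v: False}


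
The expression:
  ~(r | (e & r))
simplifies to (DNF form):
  ~r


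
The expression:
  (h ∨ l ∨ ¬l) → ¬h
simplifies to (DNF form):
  ¬h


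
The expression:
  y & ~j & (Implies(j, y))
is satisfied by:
  {y: True, j: False}


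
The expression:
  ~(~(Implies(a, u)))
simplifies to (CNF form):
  u | ~a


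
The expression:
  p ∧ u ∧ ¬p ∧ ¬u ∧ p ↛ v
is never true.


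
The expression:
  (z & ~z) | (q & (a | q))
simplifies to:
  q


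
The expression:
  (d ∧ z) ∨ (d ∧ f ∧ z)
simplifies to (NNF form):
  d ∧ z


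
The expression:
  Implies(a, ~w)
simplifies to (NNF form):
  ~a | ~w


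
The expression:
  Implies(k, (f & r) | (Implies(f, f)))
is always true.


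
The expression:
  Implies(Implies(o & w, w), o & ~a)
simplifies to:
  o & ~a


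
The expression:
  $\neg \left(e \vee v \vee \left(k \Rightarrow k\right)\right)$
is never true.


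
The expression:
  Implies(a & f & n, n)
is always true.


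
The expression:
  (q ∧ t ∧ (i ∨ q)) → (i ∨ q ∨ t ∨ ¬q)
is always true.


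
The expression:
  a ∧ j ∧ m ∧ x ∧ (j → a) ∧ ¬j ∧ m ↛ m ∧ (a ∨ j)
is never true.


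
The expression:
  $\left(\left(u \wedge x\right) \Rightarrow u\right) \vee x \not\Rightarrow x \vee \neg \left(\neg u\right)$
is always true.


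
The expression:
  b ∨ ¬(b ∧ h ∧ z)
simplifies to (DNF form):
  True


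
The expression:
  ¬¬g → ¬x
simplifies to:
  ¬g ∨ ¬x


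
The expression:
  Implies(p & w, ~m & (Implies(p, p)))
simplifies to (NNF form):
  ~m | ~p | ~w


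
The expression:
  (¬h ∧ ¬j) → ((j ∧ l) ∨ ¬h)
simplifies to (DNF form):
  True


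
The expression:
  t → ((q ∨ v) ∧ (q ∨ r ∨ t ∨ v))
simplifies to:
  q ∨ v ∨ ¬t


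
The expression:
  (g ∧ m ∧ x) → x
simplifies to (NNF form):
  True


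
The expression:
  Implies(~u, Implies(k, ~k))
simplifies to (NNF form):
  u | ~k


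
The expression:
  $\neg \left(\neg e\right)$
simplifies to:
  $e$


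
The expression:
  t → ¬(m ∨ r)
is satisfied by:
  {r: False, t: False, m: False}
  {m: True, r: False, t: False}
  {r: True, m: False, t: False}
  {m: True, r: True, t: False}
  {t: True, m: False, r: False}


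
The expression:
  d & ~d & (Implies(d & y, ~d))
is never true.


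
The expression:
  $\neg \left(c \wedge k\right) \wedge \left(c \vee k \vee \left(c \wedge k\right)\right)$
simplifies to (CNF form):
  $\left(c \vee k\right) \wedge \left(c \vee \neg c\right) \wedge \left(k \vee \neg k\right) \wedge \left(\neg c \vee \neg k\right)$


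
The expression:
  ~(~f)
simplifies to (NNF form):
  f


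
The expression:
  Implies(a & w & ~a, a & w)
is always true.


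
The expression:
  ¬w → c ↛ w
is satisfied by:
  {c: True, w: True}
  {c: True, w: False}
  {w: True, c: False}


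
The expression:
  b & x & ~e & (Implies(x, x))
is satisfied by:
  {b: True, x: True, e: False}


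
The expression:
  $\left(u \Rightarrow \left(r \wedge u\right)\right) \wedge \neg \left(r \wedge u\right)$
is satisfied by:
  {u: False}


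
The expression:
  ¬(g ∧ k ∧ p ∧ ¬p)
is always true.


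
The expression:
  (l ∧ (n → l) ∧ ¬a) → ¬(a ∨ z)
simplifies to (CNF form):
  a ∨ ¬l ∨ ¬z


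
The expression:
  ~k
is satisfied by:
  {k: False}


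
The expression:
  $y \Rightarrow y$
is always true.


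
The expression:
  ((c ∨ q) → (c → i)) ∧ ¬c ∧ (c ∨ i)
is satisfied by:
  {i: True, c: False}


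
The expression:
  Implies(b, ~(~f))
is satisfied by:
  {f: True, b: False}
  {b: False, f: False}
  {b: True, f: True}


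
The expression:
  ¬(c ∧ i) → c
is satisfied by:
  {c: True}


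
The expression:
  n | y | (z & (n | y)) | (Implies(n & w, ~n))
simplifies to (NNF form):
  True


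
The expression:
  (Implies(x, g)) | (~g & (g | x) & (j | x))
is always true.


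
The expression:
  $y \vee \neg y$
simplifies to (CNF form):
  $\text{True}$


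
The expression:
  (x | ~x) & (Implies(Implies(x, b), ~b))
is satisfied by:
  {b: False}


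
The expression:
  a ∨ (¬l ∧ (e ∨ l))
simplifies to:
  a ∨ (e ∧ ¬l)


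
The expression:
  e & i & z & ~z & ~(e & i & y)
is never true.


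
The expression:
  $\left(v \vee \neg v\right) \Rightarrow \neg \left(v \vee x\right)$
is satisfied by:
  {x: False, v: False}


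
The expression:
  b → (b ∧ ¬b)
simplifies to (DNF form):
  ¬b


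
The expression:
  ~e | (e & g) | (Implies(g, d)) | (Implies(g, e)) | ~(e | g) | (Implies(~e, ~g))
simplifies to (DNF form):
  True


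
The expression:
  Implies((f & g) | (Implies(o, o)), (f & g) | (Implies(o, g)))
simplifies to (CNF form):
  g | ~o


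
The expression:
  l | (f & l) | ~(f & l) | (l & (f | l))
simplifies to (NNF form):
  True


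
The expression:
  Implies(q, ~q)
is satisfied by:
  {q: False}


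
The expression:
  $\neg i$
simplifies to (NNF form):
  $\neg i$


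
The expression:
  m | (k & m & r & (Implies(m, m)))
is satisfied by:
  {m: True}


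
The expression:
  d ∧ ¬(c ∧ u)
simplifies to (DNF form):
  (d ∧ ¬c) ∨ (d ∧ ¬u)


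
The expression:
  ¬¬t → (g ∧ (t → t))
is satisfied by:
  {g: True, t: False}
  {t: False, g: False}
  {t: True, g: True}


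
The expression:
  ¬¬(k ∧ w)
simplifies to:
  k ∧ w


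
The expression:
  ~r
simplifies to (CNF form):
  ~r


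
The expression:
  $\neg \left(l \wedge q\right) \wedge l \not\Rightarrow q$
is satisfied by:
  {l: True, q: False}


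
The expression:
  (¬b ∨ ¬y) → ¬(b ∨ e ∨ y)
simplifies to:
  (b ∨ ¬e) ∧ (b ∨ ¬y) ∧ (y ∨ ¬b)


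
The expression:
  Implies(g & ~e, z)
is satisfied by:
  {z: True, e: True, g: False}
  {z: True, g: False, e: False}
  {e: True, g: False, z: False}
  {e: False, g: False, z: False}
  {z: True, e: True, g: True}
  {z: True, g: True, e: False}
  {e: True, g: True, z: False}


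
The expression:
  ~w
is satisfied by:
  {w: False}


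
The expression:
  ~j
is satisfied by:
  {j: False}


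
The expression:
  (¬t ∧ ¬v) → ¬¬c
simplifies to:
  c ∨ t ∨ v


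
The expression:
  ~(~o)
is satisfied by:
  {o: True}


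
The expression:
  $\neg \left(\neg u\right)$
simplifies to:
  $u$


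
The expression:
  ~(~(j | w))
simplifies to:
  j | w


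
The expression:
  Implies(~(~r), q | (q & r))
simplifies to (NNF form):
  q | ~r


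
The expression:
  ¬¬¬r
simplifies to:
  ¬r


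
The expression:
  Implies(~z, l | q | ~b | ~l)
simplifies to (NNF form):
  True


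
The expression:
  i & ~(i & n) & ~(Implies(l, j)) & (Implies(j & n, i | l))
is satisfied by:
  {i: True, l: True, j: False, n: False}


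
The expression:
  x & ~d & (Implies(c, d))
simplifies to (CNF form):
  x & ~c & ~d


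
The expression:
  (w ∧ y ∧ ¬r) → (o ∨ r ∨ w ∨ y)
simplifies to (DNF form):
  True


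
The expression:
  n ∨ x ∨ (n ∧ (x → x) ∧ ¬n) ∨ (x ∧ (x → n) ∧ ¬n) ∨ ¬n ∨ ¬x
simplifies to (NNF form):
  True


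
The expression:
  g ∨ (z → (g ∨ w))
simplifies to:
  g ∨ w ∨ ¬z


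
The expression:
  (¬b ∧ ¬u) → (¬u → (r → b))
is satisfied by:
  {b: True, u: True, r: False}
  {b: True, u: False, r: False}
  {u: True, b: False, r: False}
  {b: False, u: False, r: False}
  {r: True, b: True, u: True}
  {r: True, b: True, u: False}
  {r: True, u: True, b: False}


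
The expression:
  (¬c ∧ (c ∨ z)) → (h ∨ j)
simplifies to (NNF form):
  c ∨ h ∨ j ∨ ¬z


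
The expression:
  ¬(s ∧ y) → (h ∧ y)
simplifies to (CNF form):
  y ∧ (h ∨ s)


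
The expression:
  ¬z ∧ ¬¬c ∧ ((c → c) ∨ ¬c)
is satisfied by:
  {c: True, z: False}


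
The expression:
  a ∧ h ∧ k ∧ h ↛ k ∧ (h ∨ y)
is never true.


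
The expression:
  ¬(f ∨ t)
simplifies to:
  ¬f ∧ ¬t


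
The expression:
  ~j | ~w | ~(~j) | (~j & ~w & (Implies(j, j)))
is always true.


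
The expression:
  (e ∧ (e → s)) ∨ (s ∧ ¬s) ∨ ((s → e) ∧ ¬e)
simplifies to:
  (e ∧ s) ∨ (¬e ∧ ¬s)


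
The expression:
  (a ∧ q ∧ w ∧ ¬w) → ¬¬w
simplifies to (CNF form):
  True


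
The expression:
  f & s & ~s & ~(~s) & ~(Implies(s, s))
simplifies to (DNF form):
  False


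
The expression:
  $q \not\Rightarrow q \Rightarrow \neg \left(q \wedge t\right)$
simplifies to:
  $\text{True}$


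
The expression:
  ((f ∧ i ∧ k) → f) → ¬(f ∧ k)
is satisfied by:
  {k: False, f: False}
  {f: True, k: False}
  {k: True, f: False}


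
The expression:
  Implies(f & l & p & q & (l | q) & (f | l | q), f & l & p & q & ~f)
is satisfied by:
  {l: False, q: False, p: False, f: False}
  {f: True, l: False, q: False, p: False}
  {p: True, l: False, q: False, f: False}
  {f: True, p: True, l: False, q: False}
  {q: True, f: False, l: False, p: False}
  {f: True, q: True, l: False, p: False}
  {p: True, q: True, f: False, l: False}
  {f: True, p: True, q: True, l: False}
  {l: True, p: False, q: False, f: False}
  {f: True, l: True, p: False, q: False}
  {p: True, l: True, f: False, q: False}
  {f: True, p: True, l: True, q: False}
  {q: True, l: True, p: False, f: False}
  {f: True, q: True, l: True, p: False}
  {p: True, q: True, l: True, f: False}


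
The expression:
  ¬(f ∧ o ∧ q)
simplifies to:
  ¬f ∨ ¬o ∨ ¬q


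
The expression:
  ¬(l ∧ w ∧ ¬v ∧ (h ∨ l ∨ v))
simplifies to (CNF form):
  v ∨ ¬l ∨ ¬w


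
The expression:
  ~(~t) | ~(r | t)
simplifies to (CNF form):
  t | ~r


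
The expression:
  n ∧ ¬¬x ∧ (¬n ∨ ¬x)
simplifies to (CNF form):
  False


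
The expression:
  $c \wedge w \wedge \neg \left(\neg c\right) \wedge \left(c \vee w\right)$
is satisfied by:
  {c: True, w: True}


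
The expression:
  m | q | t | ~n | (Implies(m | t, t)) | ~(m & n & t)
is always true.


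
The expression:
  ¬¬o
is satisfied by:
  {o: True}


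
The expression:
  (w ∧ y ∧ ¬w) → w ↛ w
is always true.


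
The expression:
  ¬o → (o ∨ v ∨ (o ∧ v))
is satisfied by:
  {o: True, v: True}
  {o: True, v: False}
  {v: True, o: False}


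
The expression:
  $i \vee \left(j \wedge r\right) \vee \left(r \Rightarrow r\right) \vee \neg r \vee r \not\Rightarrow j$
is always true.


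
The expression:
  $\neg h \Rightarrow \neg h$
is always true.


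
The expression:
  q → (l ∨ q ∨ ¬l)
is always true.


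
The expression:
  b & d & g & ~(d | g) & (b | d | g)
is never true.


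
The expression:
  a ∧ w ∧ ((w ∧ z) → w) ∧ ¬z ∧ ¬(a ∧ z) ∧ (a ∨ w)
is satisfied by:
  {a: True, w: True, z: False}


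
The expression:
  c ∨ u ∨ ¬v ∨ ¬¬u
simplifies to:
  c ∨ u ∨ ¬v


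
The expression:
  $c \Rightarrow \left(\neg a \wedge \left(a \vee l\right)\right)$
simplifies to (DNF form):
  $\left(l \wedge \neg a\right) \vee \neg c$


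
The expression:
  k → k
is always true.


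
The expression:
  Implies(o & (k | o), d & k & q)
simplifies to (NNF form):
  ~o | (d & k & q)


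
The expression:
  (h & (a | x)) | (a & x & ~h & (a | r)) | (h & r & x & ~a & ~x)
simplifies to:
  (a & h) | (a & x) | (h & x)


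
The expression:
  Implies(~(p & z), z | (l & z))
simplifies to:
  z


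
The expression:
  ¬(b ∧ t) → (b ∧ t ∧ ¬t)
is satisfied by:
  {t: True, b: True}


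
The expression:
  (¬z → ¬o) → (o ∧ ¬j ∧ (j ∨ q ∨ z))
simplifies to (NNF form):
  o ∧ (¬j ∨ ¬z)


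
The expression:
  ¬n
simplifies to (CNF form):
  ¬n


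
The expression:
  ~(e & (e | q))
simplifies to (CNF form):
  ~e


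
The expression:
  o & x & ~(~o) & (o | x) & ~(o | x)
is never true.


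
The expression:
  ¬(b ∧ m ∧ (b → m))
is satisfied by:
  {m: False, b: False}
  {b: True, m: False}
  {m: True, b: False}


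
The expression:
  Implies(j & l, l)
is always true.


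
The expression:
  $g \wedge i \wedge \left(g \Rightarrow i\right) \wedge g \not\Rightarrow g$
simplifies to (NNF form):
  $\text{False}$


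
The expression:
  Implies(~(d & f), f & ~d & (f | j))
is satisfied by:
  {f: True}


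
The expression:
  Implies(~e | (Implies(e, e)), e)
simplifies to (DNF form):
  e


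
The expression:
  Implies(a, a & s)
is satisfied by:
  {s: True, a: False}
  {a: False, s: False}
  {a: True, s: True}


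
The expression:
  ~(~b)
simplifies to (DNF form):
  b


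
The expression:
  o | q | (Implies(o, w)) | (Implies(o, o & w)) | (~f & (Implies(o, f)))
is always true.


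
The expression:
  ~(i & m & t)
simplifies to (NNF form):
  ~i | ~m | ~t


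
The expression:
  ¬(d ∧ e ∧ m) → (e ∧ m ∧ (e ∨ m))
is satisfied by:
  {m: True, e: True}


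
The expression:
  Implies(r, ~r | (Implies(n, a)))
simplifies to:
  a | ~n | ~r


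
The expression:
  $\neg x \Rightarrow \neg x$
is always true.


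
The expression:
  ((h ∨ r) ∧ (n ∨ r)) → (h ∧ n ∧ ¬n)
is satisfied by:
  {r: False, h: False, n: False}
  {n: True, r: False, h: False}
  {h: True, r: False, n: False}


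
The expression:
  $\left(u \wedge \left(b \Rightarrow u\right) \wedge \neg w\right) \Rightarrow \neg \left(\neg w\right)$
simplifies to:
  $w \vee \neg u$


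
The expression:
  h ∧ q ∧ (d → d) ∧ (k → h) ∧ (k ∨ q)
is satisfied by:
  {h: True, q: True}


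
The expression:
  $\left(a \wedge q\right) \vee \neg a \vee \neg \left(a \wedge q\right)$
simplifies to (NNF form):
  $\text{True}$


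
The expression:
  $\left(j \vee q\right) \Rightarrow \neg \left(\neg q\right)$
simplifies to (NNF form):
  $q \vee \neg j$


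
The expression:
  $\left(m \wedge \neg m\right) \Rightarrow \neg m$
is always true.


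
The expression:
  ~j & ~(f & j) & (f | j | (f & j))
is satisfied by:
  {f: True, j: False}


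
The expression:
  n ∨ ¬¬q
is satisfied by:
  {n: True, q: True}
  {n: True, q: False}
  {q: True, n: False}


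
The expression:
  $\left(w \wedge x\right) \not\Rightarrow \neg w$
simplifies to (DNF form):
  $w \wedge x$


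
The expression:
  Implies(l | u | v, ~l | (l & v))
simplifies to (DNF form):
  v | ~l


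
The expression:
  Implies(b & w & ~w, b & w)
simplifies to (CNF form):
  True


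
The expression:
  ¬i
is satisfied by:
  {i: False}


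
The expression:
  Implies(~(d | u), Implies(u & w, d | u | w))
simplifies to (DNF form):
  True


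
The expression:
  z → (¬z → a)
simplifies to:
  True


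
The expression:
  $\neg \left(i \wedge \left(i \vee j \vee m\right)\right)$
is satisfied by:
  {i: False}


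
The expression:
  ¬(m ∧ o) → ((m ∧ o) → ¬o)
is always true.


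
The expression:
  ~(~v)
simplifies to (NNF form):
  v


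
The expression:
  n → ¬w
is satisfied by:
  {w: False, n: False}
  {n: True, w: False}
  {w: True, n: False}


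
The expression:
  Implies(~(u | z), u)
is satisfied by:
  {z: True, u: True}
  {z: True, u: False}
  {u: True, z: False}


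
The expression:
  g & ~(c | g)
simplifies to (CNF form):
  False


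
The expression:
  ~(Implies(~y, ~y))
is never true.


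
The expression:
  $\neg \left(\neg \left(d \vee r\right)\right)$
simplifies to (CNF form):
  $d \vee r$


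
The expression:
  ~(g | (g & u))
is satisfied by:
  {g: False}


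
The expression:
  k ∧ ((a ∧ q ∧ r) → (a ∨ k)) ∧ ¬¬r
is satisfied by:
  {r: True, k: True}


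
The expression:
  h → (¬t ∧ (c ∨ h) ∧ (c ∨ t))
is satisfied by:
  {c: True, t: False, h: False}
  {t: False, h: False, c: False}
  {c: True, t: True, h: False}
  {t: True, c: False, h: False}
  {h: True, c: True, t: False}


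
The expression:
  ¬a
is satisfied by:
  {a: False}


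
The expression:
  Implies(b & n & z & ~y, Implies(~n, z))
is always true.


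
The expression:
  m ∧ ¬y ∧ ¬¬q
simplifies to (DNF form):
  m ∧ q ∧ ¬y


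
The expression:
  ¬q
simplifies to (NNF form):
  ¬q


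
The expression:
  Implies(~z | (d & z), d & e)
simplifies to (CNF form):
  (d | z) & (e | z) & (d | ~d) & (e | ~d)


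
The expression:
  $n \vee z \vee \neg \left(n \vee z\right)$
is always true.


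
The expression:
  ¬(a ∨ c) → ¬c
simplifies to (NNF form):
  True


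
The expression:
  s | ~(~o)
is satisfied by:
  {o: True, s: True}
  {o: True, s: False}
  {s: True, o: False}


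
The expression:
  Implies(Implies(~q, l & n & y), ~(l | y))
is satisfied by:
  {l: False, q: False, y: False, n: False}
  {n: True, l: False, q: False, y: False}
  {y: True, l: False, q: False, n: False}
  {y: True, n: True, l: False, q: False}
  {l: True, n: False, q: False, y: False}
  {n: True, l: True, q: False, y: False}
  {y: True, l: True, n: False, q: False}
  {q: True, y: False, l: False, n: False}
  {q: True, n: True, y: False, l: False}


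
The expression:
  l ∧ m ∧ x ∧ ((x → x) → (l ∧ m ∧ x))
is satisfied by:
  {m: True, x: True, l: True}


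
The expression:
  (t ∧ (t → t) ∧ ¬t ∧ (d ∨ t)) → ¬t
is always true.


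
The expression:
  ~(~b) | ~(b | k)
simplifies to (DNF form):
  b | ~k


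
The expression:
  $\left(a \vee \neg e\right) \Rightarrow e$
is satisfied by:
  {e: True}


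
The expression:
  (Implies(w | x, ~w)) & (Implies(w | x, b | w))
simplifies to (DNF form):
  (b & ~w) | (~w & ~x)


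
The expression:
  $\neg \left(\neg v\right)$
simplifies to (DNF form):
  $v$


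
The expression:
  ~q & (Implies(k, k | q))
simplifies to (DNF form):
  ~q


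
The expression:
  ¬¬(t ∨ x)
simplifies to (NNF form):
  t ∨ x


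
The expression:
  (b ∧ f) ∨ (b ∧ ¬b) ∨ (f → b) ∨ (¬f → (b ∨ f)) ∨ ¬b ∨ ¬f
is always true.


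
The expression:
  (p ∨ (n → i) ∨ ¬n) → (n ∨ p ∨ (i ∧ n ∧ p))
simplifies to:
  n ∨ p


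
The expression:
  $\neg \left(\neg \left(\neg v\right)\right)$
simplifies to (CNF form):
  $\neg v$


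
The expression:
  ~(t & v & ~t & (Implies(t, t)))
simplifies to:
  True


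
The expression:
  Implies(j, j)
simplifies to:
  True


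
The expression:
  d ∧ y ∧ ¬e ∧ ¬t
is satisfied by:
  {d: True, y: True, e: False, t: False}


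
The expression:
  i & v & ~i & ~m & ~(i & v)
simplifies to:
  False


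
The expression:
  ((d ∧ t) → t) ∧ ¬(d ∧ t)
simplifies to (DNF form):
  ¬d ∨ ¬t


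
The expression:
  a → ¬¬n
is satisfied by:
  {n: True, a: False}
  {a: False, n: False}
  {a: True, n: True}


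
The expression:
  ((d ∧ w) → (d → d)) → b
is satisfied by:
  {b: True}


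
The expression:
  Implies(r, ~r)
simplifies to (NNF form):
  ~r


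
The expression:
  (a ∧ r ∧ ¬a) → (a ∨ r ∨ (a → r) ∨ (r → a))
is always true.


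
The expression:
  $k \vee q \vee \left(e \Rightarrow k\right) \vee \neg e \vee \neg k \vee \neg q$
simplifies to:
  $\text{True}$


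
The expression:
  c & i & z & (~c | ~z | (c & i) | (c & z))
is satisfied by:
  {z: True, i: True, c: True}


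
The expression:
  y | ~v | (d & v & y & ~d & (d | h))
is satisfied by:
  {y: True, v: False}
  {v: False, y: False}
  {v: True, y: True}


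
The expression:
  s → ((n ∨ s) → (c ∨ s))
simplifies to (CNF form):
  True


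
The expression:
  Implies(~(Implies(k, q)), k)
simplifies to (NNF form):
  True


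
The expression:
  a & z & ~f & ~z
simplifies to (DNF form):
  False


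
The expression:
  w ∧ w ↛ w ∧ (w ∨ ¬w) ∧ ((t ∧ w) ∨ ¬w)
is never true.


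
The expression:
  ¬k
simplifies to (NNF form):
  ¬k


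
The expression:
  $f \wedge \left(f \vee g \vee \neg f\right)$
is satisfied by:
  {f: True}


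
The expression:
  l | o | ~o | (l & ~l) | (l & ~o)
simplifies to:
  True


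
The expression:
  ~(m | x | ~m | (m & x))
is never true.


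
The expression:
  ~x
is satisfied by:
  {x: False}


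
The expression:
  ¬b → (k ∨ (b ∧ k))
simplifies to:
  b ∨ k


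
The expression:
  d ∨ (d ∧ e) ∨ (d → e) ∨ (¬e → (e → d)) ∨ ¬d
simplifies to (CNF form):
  True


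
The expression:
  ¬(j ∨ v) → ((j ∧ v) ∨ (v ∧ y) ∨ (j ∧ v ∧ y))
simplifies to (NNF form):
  j ∨ v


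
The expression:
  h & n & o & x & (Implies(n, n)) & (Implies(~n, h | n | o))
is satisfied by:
  {h: True, x: True, o: True, n: True}


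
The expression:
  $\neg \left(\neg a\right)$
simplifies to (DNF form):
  $a$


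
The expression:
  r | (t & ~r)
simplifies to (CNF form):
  r | t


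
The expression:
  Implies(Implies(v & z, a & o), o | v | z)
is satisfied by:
  {o: True, v: True, z: True}
  {o: True, v: True, z: False}
  {o: True, z: True, v: False}
  {o: True, z: False, v: False}
  {v: True, z: True, o: False}
  {v: True, z: False, o: False}
  {z: True, v: False, o: False}


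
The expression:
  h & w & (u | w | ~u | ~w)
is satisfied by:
  {h: True, w: True}


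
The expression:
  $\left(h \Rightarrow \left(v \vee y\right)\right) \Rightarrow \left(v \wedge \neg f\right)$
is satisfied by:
  {v: True, h: True, y: False, f: False}
  {v: True, y: False, h: False, f: False}
  {v: True, h: True, y: True, f: False}
  {v: True, y: True, h: False, f: False}
  {h: True, f: False, y: False, v: False}
  {f: True, h: True, y: False, v: False}


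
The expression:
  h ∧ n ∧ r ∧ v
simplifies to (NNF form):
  h ∧ n ∧ r ∧ v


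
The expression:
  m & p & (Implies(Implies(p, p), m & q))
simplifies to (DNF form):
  m & p & q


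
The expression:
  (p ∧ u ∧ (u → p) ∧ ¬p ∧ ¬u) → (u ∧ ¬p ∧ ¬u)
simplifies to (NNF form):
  True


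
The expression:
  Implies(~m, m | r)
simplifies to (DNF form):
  m | r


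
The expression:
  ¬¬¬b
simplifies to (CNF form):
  ¬b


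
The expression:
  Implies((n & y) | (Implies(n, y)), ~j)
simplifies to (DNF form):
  ~j | (n & ~y)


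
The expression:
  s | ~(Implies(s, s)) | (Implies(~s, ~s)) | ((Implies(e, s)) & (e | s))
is always true.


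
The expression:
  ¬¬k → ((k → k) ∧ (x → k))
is always true.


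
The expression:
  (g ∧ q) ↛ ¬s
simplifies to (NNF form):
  g ∧ q ∧ s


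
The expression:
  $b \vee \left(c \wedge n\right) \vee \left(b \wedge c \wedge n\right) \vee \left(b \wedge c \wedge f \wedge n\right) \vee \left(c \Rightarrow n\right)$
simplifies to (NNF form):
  $b \vee n \vee \neg c$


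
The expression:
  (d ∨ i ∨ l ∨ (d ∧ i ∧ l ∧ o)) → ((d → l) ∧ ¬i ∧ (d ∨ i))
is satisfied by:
  {i: False, l: False, d: False}
  {d: True, l: True, i: False}


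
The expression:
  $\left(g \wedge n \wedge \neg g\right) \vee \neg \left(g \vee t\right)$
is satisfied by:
  {g: False, t: False}


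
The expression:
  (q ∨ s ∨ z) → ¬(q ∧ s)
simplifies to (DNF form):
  ¬q ∨ ¬s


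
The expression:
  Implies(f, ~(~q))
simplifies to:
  q | ~f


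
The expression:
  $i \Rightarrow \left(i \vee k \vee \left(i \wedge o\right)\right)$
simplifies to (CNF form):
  $\text{True}$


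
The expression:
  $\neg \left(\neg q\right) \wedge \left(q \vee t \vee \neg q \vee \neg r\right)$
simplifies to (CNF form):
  $q$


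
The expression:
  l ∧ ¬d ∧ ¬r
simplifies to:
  l ∧ ¬d ∧ ¬r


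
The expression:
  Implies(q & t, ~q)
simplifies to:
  ~q | ~t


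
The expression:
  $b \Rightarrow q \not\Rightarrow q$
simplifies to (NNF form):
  $\neg b$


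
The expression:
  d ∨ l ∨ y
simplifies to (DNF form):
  d ∨ l ∨ y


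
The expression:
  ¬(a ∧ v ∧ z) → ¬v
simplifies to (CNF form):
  (a ∨ ¬v) ∧ (z ∨ ¬v)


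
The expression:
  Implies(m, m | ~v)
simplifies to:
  True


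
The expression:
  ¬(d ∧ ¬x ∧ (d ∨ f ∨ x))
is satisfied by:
  {x: True, d: False}
  {d: False, x: False}
  {d: True, x: True}


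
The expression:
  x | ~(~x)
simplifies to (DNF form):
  x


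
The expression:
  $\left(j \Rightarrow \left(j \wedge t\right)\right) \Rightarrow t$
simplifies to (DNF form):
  $j \vee t$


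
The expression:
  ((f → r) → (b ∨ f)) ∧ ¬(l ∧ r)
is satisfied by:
  {b: True, f: True, l: False, r: False}
  {b: True, f: False, l: False, r: False}
  {f: True, b: False, l: False, r: False}
  {r: True, b: True, f: True, l: False}
  {r: True, b: True, f: False, l: False}
  {r: True, f: True, b: False, l: False}
  {b: True, l: True, f: True, r: False}
  {b: True, l: True, f: False, r: False}
  {l: True, f: True, b: False, r: False}


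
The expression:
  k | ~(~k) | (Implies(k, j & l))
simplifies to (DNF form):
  True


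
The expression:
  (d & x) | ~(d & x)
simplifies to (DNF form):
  True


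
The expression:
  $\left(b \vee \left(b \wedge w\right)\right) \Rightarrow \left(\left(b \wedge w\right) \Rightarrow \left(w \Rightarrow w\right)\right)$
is always true.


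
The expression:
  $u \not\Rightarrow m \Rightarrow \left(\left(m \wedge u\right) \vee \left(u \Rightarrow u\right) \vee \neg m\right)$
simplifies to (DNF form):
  $\text{True}$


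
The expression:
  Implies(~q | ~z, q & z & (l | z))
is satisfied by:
  {z: True, q: True}


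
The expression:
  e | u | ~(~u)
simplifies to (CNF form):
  e | u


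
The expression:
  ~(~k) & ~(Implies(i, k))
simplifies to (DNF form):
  False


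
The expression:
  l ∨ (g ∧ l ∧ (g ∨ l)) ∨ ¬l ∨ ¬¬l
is always true.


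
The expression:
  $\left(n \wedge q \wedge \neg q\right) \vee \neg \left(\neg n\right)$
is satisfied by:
  {n: True}


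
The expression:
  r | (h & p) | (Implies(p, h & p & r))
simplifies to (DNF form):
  h | r | ~p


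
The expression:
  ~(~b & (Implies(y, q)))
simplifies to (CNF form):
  (b | y) & (b | ~q)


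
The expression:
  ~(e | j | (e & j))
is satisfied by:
  {e: False, j: False}


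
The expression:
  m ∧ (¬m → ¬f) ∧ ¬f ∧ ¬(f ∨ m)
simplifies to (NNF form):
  False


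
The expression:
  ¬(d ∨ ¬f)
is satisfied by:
  {f: True, d: False}


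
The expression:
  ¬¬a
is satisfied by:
  {a: True}


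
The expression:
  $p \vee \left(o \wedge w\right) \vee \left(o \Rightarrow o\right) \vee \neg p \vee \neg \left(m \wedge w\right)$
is always true.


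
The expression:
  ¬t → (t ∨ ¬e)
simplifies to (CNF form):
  t ∨ ¬e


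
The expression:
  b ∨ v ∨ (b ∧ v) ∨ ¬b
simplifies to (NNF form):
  True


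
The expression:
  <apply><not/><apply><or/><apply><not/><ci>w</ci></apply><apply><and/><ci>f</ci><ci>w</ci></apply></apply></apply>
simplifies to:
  <apply><and/><ci>w</ci><apply><not/><ci>f</ci></apply></apply>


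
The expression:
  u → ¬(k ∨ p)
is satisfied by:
  {k: False, u: False, p: False}
  {p: True, k: False, u: False}
  {k: True, p: False, u: False}
  {p: True, k: True, u: False}
  {u: True, p: False, k: False}


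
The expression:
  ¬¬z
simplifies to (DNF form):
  z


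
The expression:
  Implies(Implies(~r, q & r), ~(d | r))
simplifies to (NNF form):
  ~r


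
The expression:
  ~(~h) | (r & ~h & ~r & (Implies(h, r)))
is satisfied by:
  {h: True}


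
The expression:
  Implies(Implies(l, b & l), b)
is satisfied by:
  {b: True, l: True}
  {b: True, l: False}
  {l: True, b: False}


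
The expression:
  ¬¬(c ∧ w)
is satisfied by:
  {c: True, w: True}


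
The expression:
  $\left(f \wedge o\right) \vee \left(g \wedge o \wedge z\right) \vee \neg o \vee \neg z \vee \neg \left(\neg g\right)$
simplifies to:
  $f \vee g \vee \neg o \vee \neg z$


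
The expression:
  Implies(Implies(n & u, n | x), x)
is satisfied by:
  {x: True}


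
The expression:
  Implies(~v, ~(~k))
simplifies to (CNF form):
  k | v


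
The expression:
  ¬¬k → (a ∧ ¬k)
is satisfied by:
  {k: False}


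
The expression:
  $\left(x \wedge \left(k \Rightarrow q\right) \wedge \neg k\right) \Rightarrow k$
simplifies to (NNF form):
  $k \vee \neg x$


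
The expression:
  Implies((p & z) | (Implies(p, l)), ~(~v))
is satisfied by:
  {v: True, p: True, z: False, l: False}
  {v: True, z: False, p: False, l: False}
  {v: True, l: True, p: True, z: False}
  {v: True, l: True, z: False, p: False}
  {v: True, p: True, z: True, l: False}
  {v: True, z: True, p: False, l: False}
  {v: True, l: True, z: True, p: True}
  {v: True, l: True, z: True, p: False}
  {p: True, l: False, z: False, v: False}


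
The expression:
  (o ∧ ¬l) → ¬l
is always true.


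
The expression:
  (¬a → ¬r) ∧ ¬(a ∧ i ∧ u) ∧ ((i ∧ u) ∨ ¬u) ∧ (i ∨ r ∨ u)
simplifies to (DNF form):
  (a ∧ i ∧ ¬a) ∨ (a ∧ i ∧ ¬u) ∨ (a ∧ r ∧ ¬a) ∨ (a ∧ r ∧ ¬u) ∨ (i ∧ ¬a ∧ ¬r) ∨ (i ∧ ¬r ∧ ¬u) ∨ (r ∧ ¬a ∧ ¬r) ∨ (r ∧ ¬r ∧ ¬u)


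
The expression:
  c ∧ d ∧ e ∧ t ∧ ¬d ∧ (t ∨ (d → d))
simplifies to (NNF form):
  False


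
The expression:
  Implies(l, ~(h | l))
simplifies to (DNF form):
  ~l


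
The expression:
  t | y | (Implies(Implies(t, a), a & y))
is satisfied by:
  {y: True, t: True}
  {y: True, t: False}
  {t: True, y: False}


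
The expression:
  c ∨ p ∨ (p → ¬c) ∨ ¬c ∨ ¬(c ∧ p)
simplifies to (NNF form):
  True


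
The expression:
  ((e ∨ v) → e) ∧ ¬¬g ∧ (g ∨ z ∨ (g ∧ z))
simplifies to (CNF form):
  g ∧ (e ∨ ¬v)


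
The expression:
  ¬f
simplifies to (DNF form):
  ¬f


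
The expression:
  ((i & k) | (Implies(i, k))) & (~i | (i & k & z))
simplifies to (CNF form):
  (k | ~i) & (z | ~i)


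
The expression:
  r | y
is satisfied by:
  {r: True, y: True}
  {r: True, y: False}
  {y: True, r: False}


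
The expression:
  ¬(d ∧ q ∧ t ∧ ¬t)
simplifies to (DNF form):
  True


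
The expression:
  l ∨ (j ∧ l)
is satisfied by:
  {l: True}


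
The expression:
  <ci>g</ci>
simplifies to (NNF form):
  <ci>g</ci>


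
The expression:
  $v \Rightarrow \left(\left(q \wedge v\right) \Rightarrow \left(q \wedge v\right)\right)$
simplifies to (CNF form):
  $\text{True}$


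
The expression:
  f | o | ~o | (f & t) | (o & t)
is always true.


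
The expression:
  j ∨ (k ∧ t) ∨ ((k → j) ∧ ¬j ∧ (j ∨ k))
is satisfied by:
  {t: True, j: True, k: True}
  {t: True, j: True, k: False}
  {j: True, k: True, t: False}
  {j: True, k: False, t: False}
  {t: True, k: True, j: False}


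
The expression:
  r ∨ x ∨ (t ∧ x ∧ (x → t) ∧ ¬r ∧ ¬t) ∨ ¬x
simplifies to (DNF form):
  True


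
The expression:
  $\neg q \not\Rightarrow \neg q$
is never true.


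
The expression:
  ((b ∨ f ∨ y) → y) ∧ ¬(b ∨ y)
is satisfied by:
  {y: False, f: False, b: False}


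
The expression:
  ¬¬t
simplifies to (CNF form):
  t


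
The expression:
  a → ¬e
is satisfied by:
  {e: False, a: False}
  {a: True, e: False}
  {e: True, a: False}


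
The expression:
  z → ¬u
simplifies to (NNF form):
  ¬u ∨ ¬z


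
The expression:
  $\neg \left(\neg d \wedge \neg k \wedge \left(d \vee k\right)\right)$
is always true.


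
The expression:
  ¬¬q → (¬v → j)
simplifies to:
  j ∨ v ∨ ¬q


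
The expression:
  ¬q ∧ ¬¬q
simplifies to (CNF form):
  False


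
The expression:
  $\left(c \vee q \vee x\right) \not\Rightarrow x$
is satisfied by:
  {q: True, c: True, x: False}
  {q: True, c: False, x: False}
  {c: True, q: False, x: False}


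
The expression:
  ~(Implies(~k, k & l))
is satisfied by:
  {k: False}


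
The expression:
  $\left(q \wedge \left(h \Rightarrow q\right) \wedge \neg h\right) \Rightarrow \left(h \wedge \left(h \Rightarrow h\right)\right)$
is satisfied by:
  {h: True, q: False}
  {q: False, h: False}
  {q: True, h: True}


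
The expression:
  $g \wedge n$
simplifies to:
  $g \wedge n$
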